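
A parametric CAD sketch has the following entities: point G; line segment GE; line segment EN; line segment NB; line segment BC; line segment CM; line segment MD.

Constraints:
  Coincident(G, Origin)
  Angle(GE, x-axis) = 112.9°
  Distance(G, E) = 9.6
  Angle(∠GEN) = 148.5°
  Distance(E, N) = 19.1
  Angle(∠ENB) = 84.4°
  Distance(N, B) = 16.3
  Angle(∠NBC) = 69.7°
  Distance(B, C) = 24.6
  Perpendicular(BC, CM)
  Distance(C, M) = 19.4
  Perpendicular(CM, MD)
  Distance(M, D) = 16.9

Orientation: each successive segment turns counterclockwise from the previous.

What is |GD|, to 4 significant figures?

28.89

BC ⟂ CM, so CM runs at 80.30°; with |CM| = 19.4, M = (0.1012, 20.82). CM is perpendicular to MD, so MD runs at 170.3°; with |MD| = 16.9, D = (-16.56, 23.67). Then |GD| = |D − G| = 28.89.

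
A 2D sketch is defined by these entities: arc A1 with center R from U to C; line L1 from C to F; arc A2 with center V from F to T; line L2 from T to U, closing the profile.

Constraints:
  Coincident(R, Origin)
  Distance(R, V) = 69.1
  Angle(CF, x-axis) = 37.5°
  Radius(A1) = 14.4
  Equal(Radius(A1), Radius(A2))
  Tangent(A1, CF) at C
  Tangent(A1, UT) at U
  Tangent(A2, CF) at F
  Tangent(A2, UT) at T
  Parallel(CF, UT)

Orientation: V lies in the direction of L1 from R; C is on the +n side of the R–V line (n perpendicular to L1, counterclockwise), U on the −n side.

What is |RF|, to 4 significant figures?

70.58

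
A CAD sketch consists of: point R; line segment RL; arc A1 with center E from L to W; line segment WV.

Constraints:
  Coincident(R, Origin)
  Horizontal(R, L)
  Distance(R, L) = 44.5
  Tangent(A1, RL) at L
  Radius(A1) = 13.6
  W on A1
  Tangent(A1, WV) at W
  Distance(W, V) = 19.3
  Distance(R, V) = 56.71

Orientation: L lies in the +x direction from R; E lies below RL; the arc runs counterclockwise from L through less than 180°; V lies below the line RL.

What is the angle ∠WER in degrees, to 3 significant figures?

48.1°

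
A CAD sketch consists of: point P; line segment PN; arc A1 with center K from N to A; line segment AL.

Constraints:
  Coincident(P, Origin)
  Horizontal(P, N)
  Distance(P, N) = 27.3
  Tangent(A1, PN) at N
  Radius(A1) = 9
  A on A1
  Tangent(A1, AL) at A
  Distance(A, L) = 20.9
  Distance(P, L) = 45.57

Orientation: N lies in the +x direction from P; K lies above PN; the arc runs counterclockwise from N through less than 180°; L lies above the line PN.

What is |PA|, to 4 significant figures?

37.62

Checks: ∠(KN, NP) = 90.00° ✓; |KN| = 9.000 ✓; |KA| = 9.000 ✓; ∠(KA, AL) = 90.00° ✓; |AL| = 20.90 ✓; |PL| = 45.57 ✓.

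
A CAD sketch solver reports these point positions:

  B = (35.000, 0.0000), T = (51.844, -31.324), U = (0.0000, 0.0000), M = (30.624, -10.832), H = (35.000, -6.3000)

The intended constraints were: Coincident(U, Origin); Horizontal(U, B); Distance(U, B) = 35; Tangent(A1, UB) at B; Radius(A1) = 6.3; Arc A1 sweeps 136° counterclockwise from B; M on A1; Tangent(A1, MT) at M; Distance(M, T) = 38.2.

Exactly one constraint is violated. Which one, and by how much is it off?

Distance(M, T) = 38.2 — off by 8.70.

U = (0.00, 0.00) ✓; U.y = 0.00, B.y = 0.00 ✓; |UB| = 35.00 ✓; ∠(HB, BU) = 90.00° ✓; |HB| = 6.300 ✓; bearing(H→M) − bearing(H→B) = 136.0° ✓; |HM| = 6.300 ✓; ∠(HM, MT) = 90.00° ✓; |MT| = 29.50 ✗.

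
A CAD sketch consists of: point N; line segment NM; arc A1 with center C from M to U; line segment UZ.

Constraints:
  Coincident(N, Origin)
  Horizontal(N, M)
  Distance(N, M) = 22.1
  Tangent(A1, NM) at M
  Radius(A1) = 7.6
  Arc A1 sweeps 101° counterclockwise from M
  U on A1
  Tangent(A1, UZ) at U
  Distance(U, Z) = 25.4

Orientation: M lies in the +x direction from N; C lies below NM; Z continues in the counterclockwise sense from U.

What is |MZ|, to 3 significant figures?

34.1

N is at the origin; N and M share the same y with |NM| = 22.1 and M on the +x side, so M = (22.1, 0.00). The tangent condition forces CM to be normal to NM, so C = M + (0, -7.6) = (22.1, -7.60). On A1, M sits at bearing 90° from C; a 101° counterclockwise sweep puts U at bearing 191°, so U = C + 7.6·(cos 191°, sin 191°) = (14.6, -9.05). The tangent condition forces CU to be normal to UZ, so UZ runs along (−sin 191°, cos 191°); with |UZ| = 25.4, Z = (19.5, -34.0). Then |MZ| = |Z − M| = 34.1.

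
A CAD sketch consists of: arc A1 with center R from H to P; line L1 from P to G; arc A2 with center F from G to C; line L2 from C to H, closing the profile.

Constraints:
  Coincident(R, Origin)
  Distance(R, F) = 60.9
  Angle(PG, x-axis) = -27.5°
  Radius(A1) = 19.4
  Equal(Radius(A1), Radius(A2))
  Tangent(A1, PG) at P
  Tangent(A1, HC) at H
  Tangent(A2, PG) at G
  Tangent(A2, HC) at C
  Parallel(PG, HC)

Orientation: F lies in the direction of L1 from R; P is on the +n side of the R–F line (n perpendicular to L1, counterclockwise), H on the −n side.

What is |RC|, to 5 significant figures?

63.915

The slot axis is L1's direction at -27.5°, so u = (cos -27.5°, sin -27.5°) = (0.88701, -0.46175) and n = (−sin -27.5°, cos -27.5°) = (0.46175, 0.88701). R is at the origin and F lies 60.9 along u from R, so F = 60.9·u = (54.019, -28.120). Tangency of A1 to both parallel lines with radius 19.4 puts P and H at R ± 19.4·n: P = (8.9579, 17.208), H = (-8.9579, -17.208). Equal radii place G and C the same way about F: G = F + 19.4·n = (62.977, -10.912), C = F − 19.4·n = (45.061, -45.329). Then |RC| = |C − R| = 63.915.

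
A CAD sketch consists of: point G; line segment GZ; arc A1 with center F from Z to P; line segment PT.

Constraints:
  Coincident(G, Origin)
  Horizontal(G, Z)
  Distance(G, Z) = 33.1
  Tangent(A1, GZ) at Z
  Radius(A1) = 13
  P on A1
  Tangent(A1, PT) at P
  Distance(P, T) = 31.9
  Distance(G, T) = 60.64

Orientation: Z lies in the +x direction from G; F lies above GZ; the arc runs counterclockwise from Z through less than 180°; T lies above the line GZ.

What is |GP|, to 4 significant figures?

48.47

Checks: ∠(FZ, ZG) = 90.00° ✓; |FP| = 13.00 ✓; ∠(FP, PT) = 90.00° ✓; |PT| = 31.90 ✓; |GT| = 60.64 ✓.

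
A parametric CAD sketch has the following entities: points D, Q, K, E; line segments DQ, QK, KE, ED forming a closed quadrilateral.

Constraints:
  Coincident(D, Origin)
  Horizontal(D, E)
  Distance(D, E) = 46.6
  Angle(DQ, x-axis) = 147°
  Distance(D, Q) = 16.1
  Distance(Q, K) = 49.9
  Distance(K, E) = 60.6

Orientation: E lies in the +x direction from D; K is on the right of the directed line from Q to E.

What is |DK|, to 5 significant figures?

39.169

D is at the origin; DE is horizontal with |DE| = 46.6 and E in +x, so E = (46.6, 0). DQ runs at 147.0° with |DQ| = 16.1, so Q = (-13.503, 8.7687). K is determined by |QK| = 49.9 and |KE| = 60.6 together: it lies at the intersection of circle(Q, 49.9) and circle(E, 60.6). With |QE| = 60.739, the foot of the radical line on QE is 20.636 from Q and the perpendicular offset is √(49.9² − 20.636²) = 45.433. Taking the right-of-QE solution: K = (0.35859, -39.167).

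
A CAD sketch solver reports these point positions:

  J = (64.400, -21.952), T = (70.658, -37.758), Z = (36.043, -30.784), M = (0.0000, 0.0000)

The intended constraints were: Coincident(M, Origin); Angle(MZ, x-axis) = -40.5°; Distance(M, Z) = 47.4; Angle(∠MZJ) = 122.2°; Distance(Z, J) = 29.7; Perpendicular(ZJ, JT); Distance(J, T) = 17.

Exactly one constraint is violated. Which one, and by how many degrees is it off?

Perpendicular(ZJ, JT) — off by 4.30°.

M = (0.00, 0.00) ✓; MZ at -40.50° ✓; |MZ| = 47.40 ✓; ∠MZJ = 122.2° ✓; |ZJ| = 29.70 ✓; ∠(ZJ, JT) = 85.70° ✗; |JT| = 17.00 ✓.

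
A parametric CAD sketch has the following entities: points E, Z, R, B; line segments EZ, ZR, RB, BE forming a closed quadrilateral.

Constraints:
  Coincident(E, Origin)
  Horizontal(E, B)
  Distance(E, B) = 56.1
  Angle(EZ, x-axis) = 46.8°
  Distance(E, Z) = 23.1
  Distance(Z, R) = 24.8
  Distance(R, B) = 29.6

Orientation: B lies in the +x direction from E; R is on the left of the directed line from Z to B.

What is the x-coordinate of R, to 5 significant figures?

39.416

Checks: |ZR| = 24.80 ✓; |RB| = 29.60 ✓.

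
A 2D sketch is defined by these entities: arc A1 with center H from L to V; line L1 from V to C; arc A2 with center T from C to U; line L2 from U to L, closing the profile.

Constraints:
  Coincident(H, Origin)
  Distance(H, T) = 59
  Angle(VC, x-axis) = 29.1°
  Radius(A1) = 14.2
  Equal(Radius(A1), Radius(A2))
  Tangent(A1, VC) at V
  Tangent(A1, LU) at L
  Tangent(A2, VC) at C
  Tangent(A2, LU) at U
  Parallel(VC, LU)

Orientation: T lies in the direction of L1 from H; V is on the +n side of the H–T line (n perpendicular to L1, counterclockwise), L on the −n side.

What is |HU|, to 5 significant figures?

60.685

The slot axis is L1's direction at 29.1°, so u = (cos 29.1°, sin 29.1°) = (0.87377, 0.48634) and n = (−sin 29.1°, cos 29.1°) = (-0.48634, 0.87377). H is at the origin and T lies 59.0 along u from H, so T = 59.0·u = (51.553, 28.694). Tangency of A1 to both parallel lines with radius 14.2 puts V and L at H ± 14.2·n: V = (-6.9060, 12.408), L = (6.9060, -12.408). Equal radii place C and U the same way about T: C = T + 14.2·n = (44.647, 41.101), U = T − 14.2·n = (58.459, 16.286). Then |HU| = |U − H| = 60.685.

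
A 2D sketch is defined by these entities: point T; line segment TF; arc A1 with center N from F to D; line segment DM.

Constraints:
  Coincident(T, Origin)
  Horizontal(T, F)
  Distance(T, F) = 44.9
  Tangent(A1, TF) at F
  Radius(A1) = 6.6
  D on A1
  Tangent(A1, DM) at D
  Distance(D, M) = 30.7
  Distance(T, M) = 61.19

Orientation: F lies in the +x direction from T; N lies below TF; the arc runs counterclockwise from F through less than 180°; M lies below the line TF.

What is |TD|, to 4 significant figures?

39.58

T is at the origin; T and F share the same y with |TF| = 44.9 and F on the +x side, so F = (44.90, 0.000). A1 meets TF tangentially, so NF is at right angles to TF, so N = F + (0, -6.6) = (44.90, -6.600). Since ND ⟂ DM (tangency), |NM| = √(6.6² + 30.7²) = 31.40 regardless of where D sits on A1. So M lies on both circle(T, 61.19) and circle(N, 31.40); the below-TF intersection is M = (48.09, -37.84). D is the foot of the tangent from M: D = (38.62, -8.635).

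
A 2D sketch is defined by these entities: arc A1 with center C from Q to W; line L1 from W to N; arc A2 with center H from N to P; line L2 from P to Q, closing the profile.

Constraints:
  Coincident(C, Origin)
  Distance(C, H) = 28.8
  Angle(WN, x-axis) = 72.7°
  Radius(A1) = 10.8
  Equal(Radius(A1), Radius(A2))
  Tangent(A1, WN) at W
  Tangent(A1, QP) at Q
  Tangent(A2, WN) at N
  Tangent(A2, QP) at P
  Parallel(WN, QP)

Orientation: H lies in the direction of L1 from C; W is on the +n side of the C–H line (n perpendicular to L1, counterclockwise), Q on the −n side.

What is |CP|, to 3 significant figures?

30.8

The slot axis is L1's direction at 72.7°, so u = (cos 72.7°, sin 72.7°) = (0.297, 0.955) and n = (−sin 72.7°, cos 72.7°) = (-0.955, 0.297). C is at the origin and H lies 28.8 along u from C, so H = 28.8·u = (8.56, 27.5). Tangency of A1 to both parallel lines with radius 10.8 puts W and Q at C ± 10.8·n: W = (-10.3, 3.21), Q = (10.3, -3.21). Equal radii place N and P the same way about H: N = H + 10.8·n = (-1.75, 30.7), P = H − 10.8·n = (18.9, 24.3). Then |CP| = |P − C| = 30.8.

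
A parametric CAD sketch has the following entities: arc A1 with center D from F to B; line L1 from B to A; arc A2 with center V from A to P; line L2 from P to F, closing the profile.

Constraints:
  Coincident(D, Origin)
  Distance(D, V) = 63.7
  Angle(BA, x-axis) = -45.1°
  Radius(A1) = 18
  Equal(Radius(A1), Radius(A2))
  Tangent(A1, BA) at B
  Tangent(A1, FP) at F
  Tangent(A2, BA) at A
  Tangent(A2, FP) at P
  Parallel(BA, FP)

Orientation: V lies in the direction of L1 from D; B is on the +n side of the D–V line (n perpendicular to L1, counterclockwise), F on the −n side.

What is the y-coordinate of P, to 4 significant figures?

-57.83

The slot axis is L1's direction at -45.1°, so u = (cos -45.1°, sin -45.1°) = (0.7059, -0.7083) and n = (−sin -45.1°, cos -45.1°) = (0.7083, 0.7059). D is at the origin and V lies 63.7 along u from D, so V = 63.7·u = (44.96, -45.12). Tangency of A1 to both parallel lines with radius 18.0 puts B and F at D ± 18.0·n: B = (12.75, 12.71), F = (-12.75, -12.71). Equal radii place A and P the same way about V: A = V + 18.0·n = (57.71, -32.42), P = V − 18.0·n = (32.21, -57.83). So P.y = -57.83.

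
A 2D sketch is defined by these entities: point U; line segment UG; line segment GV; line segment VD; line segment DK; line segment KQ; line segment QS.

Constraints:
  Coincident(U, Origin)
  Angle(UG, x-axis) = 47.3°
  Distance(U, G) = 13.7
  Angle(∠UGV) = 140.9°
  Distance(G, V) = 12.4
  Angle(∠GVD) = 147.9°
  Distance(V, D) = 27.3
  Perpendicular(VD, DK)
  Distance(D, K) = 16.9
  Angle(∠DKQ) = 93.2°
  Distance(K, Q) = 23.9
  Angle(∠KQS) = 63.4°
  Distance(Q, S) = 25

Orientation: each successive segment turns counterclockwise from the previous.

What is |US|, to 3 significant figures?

37.3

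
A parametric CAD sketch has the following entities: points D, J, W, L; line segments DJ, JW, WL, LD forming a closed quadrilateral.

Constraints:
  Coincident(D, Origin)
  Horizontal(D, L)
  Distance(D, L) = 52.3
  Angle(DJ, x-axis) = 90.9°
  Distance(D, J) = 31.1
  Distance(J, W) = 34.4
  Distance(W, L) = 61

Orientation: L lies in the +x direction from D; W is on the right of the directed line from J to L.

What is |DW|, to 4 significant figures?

8.961

D is at the origin; DL is horizontal with |DL| = 52.3 and L in +x, so L = (52.3, 0). DJ runs at 90.9° with |DJ| = 31.1, so J = (-0.4885, 31.10). W is determined by |JW| = 34.4 and |WL| = 61.0 together: it lies at the intersection of circle(J, 34.4) and circle(L, 61.0). With |JL| = 61.27, the foot of the radical line on JL is 9.923 from J and the perpendicular offset is √(34.4² − 9.923²) = 32.94. Taking the right-of-JL solution: W = (-8.656, -2.320).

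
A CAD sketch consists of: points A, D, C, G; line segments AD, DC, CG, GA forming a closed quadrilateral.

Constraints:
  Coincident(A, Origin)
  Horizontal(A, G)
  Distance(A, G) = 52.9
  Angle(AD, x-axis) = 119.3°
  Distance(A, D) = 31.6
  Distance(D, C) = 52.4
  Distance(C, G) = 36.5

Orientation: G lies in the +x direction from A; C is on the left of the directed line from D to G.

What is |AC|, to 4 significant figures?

49.14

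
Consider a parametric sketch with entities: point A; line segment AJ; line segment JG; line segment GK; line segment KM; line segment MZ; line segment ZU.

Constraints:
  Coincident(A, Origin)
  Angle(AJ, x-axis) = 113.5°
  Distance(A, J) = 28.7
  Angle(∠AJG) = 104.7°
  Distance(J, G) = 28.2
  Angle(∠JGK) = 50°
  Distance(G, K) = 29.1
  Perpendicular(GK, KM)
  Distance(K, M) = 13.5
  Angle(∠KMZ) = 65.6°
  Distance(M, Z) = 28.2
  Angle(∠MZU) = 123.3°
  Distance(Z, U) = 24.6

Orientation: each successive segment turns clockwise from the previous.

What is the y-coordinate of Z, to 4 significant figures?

40.40

A is at the origin; AJ runs at 113.5° with length 28.7, so J = (-11.44, 26.32). ∠AJG = 104.7° gives JG at 38.20° from the x-axis; with |JG| = 28.2, G = (10.72, 43.76). ∠JGK = 50.0° gives GK at -91.80° from the x-axis; with |GK| = 29.1, K = (9.803, 14.67). GK ⟂ KM, so KM runs at 178.2°; with |KM| = 13.5, M = (-3.690, 15.10). ∠KMZ = 65.6° gives MZ at 63.80° from the x-axis; with |MZ| = 28.2, Z = (8.760, 40.40). So Z.y = 40.40.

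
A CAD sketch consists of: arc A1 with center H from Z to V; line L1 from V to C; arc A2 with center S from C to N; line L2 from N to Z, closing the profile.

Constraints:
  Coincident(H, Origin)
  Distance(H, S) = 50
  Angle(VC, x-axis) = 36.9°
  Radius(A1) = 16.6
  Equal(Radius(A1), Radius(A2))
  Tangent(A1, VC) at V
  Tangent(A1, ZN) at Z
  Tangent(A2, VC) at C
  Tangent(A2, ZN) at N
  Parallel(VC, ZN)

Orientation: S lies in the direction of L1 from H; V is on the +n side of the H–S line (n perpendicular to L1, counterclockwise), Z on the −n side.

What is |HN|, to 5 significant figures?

52.684

The slot axis is L1's direction at 36.9°, so u = (cos 36.9°, sin 36.9°) = (0.79968, 0.60042) and n = (−sin 36.9°, cos 36.9°) = (-0.60042, 0.79968). H is at the origin and S lies 50.0 along u from H, so S = 50.0·u = (39.984, 30.021). Tangency of A1 to both parallel lines with radius 16.6 puts V and Z at H ± 16.6·n: V = (-9.9670, 13.275), Z = (9.9670, -13.275). Equal radii place C and N the same way about S: C = S + 16.6·n = (30.017, 43.296), N = S − 16.6·n = (49.951, 16.746). Then |HN| = |N − H| = 52.684.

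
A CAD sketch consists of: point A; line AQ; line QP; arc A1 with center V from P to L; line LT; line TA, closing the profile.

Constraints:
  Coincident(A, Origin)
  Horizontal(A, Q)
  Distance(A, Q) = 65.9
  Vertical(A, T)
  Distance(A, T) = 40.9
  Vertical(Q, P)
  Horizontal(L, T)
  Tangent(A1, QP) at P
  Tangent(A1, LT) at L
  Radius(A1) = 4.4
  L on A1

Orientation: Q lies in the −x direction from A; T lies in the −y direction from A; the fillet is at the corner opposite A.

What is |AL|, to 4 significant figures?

73.86

The virtual corner opposite A is at (-65.90, -40.90). A1 meets QP tangentially, so VP is at right angles to QP and tangency of A1 to LT means the radius VL is perpendicular to LT, with radius 4.4, so the center V sits 4.4 in from both sides at V = (-61.50, -36.50). That places the tangent points at P = (-65.90, -36.50) on QP and L = (-61.50, -40.90) on LT. Then |AL| = |L − A| = 73.86.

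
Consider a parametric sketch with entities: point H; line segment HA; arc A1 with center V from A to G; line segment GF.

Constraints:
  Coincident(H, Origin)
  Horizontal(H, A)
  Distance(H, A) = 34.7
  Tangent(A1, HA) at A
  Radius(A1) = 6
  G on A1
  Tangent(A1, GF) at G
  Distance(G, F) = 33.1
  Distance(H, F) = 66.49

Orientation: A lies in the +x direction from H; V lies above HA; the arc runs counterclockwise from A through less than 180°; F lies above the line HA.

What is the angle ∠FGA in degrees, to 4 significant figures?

154.9°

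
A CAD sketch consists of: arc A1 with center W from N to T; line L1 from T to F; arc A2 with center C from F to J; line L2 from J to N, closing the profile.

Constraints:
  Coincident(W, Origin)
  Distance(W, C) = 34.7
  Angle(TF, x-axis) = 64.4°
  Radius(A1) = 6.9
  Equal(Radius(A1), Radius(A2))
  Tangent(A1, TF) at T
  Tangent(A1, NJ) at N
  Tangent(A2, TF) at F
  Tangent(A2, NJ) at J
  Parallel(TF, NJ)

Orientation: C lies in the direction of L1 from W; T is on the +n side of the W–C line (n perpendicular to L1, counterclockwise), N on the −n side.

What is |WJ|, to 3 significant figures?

35.4

The slot axis is L1's direction at 64.4°, so u = (cos 64.4°, sin 64.4°) = (0.432, 0.902) and n = (−sin 64.4°, cos 64.4°) = (-0.902, 0.432). W is at the origin and C lies 34.7 along u from W, so C = 34.7·u = (15.0, 31.3). Tangency of A1 to both parallel lines with radius 6.9 puts T and N at W ± 6.9·n: T = (-6.22, 2.98), N = (6.22, -2.98). Equal radii place F and J the same way about C: F = C + 6.9·n = (8.77, 34.3), J = C − 6.9·n = (21.2, 28.3). Then |WJ| = |J − W| = 35.4.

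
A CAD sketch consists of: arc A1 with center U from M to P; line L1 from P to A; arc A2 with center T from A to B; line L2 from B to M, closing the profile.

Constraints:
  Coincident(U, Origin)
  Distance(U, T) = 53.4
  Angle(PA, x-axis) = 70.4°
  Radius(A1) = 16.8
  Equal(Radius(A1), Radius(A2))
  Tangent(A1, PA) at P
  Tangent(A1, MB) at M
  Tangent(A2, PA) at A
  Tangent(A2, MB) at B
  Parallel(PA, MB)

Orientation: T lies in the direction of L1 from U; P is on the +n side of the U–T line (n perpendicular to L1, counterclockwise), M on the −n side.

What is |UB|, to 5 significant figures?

55.980

The slot axis is L1's direction at 70.4°, so u = (cos 70.4°, sin 70.4°) = (0.33545, 0.94206) and n = (−sin 70.4°, cos 70.4°) = (-0.94206, 0.33545). U is at the origin and T lies 53.4 along u from U, so T = 53.4·u = (17.913, 50.306). Tangency of A1 to both parallel lines with radius 16.8 puts P and M at U ± 16.8·n: P = (-15.827, 5.6356), M = (15.827, -5.6356). Equal radii place A and B the same way about T: A = T + 16.8·n = (2.0865, 55.941), B = T − 16.8·n = (33.740, 44.670). Then |UB| = |B − U| = 55.980.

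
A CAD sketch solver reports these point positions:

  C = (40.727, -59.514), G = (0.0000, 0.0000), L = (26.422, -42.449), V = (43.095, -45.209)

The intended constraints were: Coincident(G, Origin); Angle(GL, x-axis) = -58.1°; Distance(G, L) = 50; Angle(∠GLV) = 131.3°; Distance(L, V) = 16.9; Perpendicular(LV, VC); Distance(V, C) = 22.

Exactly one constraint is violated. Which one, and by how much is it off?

Distance(V, C) = 22 — off by 7.50.

G = (0.00, 0.00) ✓; GL at -58.10° ✓; |GL| = 50.00 ✓; ∠GLV = 131.3° ✓; |LV| = 16.90 ✓; ∠(LV, VC) = 90.00° ✓; |VC| = 14.50 ✗.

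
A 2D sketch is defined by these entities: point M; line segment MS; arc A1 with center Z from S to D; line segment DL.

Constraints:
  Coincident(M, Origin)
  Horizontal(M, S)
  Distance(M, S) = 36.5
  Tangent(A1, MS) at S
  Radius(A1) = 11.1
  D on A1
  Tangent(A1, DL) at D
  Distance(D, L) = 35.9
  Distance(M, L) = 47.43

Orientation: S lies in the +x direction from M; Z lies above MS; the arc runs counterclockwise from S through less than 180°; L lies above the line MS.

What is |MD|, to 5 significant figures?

48.113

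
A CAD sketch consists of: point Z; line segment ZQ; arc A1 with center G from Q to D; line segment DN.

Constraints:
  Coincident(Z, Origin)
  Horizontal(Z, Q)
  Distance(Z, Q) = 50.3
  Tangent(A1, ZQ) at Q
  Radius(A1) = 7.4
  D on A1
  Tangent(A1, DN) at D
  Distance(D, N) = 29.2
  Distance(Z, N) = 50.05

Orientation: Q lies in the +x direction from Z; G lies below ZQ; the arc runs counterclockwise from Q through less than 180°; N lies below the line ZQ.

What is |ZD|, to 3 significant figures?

43.5

Z is at the origin; ZQ is horizontal with |ZQ| = 50.3 and Q on the +x side, so Q = (50.3, 0.00). Tangency of A1 to ZQ means the radius GQ is perpendicular to ZQ, so G = Q + (0, -7.4) = (50.3, -7.40). Since GD ⟂ DN (tangency), |GN| = √(7.4² + 29.2²) = 30.1 regardless of where D sits on A1. So N lies on both circle(Z, 50.05) and circle(G, 30.1); the below-ZQ intersection is N = (36.5, -34.2). D is the foot of the tangent from N: D = (43.1, -5.74).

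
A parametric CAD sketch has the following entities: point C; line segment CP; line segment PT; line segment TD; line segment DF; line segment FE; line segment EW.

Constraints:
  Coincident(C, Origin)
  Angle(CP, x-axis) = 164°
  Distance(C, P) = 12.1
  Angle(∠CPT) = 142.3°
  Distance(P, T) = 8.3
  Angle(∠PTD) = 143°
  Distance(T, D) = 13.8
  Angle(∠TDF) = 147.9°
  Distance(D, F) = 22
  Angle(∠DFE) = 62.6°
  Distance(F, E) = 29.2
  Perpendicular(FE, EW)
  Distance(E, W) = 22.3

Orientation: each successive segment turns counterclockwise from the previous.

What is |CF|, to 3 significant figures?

42.6

∠PTD = 143.0° gives TD at -121° from the x-axis; with |TD| = 13.8, D = (-26.5, -11.5). ∠TDF = 147.9° gives DF at -89.2° from the x-axis; with |DF| = 22.0, F = (-26.2, -33.5). Then |CF| = |F − C| = 42.6.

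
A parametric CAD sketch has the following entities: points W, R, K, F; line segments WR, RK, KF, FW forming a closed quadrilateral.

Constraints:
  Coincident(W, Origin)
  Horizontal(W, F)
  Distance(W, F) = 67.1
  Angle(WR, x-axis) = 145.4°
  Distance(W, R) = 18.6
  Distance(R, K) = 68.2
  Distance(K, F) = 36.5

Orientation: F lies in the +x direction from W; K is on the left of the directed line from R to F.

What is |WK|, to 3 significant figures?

58.9

Checks: |RK| = 68.20 ✓; |KF| = 36.50 ✓.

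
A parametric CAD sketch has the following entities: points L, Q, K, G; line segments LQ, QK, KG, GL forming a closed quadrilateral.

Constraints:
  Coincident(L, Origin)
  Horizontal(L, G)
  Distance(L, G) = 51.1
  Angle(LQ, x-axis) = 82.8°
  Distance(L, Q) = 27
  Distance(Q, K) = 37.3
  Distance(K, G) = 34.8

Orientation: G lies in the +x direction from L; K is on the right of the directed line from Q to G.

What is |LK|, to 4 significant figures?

18.91

Checks: |QK| = 37.30 ✓; |KG| = 34.80 ✓.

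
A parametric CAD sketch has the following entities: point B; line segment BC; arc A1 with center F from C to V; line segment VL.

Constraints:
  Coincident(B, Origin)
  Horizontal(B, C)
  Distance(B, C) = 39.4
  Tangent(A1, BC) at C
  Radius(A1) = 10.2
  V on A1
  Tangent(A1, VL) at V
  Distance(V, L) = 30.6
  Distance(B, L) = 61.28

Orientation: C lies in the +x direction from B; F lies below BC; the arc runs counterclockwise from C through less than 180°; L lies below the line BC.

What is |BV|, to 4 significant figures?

33.84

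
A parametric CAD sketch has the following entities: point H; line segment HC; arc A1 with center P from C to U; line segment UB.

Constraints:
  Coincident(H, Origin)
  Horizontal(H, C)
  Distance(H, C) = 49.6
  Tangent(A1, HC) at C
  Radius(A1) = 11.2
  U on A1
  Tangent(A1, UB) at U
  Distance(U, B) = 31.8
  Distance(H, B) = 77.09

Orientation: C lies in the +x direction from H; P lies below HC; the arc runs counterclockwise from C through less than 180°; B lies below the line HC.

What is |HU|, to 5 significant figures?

46.233

H is at the origin; HC is horizontal with |HC| = 49.6 and C on the +x side, so C = (49.600, 0.0000). Since A1 is tangent to HC there, PC ⟂ HC, so P = C + (0, -11.2) = (49.600, -11.200). Since PU ⟂ UB (tangency), |PB| = √(11.2² + 31.8²) = 33.715 regardless of where U sits on A1. So B lies on both circle(H, 77.09) and circle(P, 33.715); the below-HC intersection is B = (65.241, -41.067). U is the foot of the tangent from B: U = (41.968, -19.397).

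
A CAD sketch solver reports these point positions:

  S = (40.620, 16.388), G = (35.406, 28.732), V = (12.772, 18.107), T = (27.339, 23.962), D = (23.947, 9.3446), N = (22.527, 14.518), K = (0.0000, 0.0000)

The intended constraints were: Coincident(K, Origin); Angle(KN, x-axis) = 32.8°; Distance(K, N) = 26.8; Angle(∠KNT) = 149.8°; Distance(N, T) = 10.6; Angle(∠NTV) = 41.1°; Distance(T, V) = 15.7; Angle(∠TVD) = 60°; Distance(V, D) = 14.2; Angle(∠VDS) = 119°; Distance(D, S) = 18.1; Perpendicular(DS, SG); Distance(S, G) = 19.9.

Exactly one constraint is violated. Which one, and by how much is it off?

Distance(S, G) = 19.9 — off by 6.50.

K = (0.00, 0.00) ✓; KN at 32.80° ✓; |KN| = 26.80 ✓; ∠KNT = 149.8° ✓; |NT| = 10.60 ✓; ∠NTV = 41.10° ✓; |TV| = 15.70 ✓; ∠TVD = 60.00° ✓; |VD| = 14.20 ✓; ∠VDS = 119.0° ✓; |DS| = 18.10 ✓; ∠(DS, SG) = 90.00° ✓; |SG| = 13.40 ✗.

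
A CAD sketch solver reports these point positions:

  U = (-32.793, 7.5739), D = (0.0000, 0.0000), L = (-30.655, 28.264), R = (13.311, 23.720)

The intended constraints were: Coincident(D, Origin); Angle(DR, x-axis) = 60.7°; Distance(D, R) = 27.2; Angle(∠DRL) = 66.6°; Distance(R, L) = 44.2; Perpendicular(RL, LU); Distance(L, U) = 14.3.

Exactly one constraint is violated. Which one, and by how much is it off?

Distance(L, U) = 14.3 — off by 6.50.

D = (0.00, 0.00) ✓; DR at 60.70° ✓; |DR| = 27.20 ✓; ∠DRL = 66.60° ✓; |RL| = 44.20 ✓; ∠(RL, LU) = 90.00° ✓; |LU| = 20.80 ✗.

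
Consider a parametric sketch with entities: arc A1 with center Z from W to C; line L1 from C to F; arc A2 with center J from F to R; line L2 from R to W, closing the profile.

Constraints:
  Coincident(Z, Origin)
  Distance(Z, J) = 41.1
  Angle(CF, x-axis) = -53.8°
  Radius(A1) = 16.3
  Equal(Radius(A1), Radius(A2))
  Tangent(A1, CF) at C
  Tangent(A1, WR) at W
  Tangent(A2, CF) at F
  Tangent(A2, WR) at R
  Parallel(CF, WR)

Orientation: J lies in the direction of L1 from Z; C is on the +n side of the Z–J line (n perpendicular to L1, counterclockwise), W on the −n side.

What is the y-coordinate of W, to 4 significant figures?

-9.627

The slot axis is L1's direction at -53.8°, so u = (cos -53.8°, sin -53.8°) = (0.5906, -0.8070) and n = (−sin -53.8°, cos -53.8°) = (0.8070, 0.5906). Z is at the origin and J lies 41.1 along u from Z, so J = 41.1·u = (24.27, -33.17). Tangency of A1 to both parallel lines with radius 16.3 puts C and W at Z ± 16.3·n: C = (13.15, 9.627), W = (-13.15, -9.627). So W.y = -9.627.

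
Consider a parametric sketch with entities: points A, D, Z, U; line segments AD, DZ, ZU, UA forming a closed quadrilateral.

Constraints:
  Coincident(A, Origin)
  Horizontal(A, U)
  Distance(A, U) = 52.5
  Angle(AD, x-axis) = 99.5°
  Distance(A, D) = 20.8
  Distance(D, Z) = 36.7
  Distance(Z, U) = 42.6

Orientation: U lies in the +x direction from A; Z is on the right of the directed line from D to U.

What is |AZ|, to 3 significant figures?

17.5

Checks: |DZ| = 36.70 ✓; |ZU| = 42.60 ✓.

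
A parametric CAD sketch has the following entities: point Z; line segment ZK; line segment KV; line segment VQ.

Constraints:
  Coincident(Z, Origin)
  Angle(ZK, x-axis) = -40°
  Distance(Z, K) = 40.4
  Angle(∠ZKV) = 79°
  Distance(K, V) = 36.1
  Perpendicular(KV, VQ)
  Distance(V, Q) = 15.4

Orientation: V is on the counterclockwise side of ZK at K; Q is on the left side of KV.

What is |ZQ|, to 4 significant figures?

37.34

Z is at the origin; ZK runs at -40.0° with length 40.4, so K = 40.4·(cos -40.0°, sin -40.0°) = (30.95, -25.97). ∠ZKV = 79.0°, so KV runs at -40.0° + (180° − 79.0°) = 61.00° from the x-axis; with |KV| = 36.1, V = K + 36.1·(cos 61.00°, sin 61.00°) = (48.45, 5.605). The perpendicularity gives VQ at right angles to KV; with |VQ| = 15.4 on the left of KV, Q = V + 15.4·(-0.8746, 0.4848) = (34.98, 13.07). Then |ZQ| = |Q − Z| = 37.34.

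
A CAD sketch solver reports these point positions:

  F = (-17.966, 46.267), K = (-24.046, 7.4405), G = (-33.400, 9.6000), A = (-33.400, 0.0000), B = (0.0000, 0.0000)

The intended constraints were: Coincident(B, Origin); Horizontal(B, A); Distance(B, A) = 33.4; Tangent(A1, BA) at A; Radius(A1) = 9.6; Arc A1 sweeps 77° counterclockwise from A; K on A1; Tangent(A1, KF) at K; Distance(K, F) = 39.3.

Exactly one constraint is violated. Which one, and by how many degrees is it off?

Tangent(A1, KF) at K — off by 4.10°.

B = (0.00, 0.00) ✓; B.y = 0.00, A.y = 0.00 ✓; |BA| = 33.40 ✓; ∠(GA, AB) = 90.00° ✓; |GA| = 9.600 ✓; bearing(G→K) − bearing(G→A) = 77.00° ✓; |GK| = 9.600 ✓; ∠(GK, KF) = 85.90° ✗; |KF| = 39.30 ✓.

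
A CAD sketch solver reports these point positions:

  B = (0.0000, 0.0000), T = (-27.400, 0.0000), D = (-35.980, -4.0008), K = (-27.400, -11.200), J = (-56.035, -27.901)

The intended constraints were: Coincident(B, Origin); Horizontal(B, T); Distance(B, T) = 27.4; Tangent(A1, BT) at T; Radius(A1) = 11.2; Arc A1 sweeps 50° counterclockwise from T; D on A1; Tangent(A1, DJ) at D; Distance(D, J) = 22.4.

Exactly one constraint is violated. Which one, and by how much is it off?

Distance(D, J) = 22.4 — off by 8.80.

B = (0.00, 0.00) ✓; B.y = 0.00, T.y = 0.00 ✓; |BT| = 27.40 ✓; ∠(KT, TB) = 90.00° ✓; |KT| = 11.20 ✓; bearing(K→D) − bearing(K→T) = 50.00° ✓; |KD| = 11.20 ✓; ∠(KD, DJ) = 90.00° ✓; |DJ| = 31.20 ✗.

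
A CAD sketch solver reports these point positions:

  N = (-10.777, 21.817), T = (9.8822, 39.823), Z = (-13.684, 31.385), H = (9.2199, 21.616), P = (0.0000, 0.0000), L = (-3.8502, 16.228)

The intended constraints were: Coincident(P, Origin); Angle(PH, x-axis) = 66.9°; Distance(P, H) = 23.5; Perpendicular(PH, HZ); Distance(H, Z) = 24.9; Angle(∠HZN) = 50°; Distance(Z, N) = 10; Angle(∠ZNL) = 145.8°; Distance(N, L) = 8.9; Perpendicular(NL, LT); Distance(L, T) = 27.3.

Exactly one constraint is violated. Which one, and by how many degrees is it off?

Perpendicular(NL, LT) — off by 8.70°.

P = (0.00, 0.00) ✓; PH at 66.90° ✓; |PH| = 23.50 ✓; ∠(PH, HZ) = 90.00° ✓; |HZ| = 24.90 ✓; ∠HZN = 50.00° ✓; |ZN| = 10.00 ✓; ∠ZNL = 145.8° ✓; |NL| = 8.900 ✓; ∠(NL, LT) = 98.70° ✗; |LT| = 27.30 ✓.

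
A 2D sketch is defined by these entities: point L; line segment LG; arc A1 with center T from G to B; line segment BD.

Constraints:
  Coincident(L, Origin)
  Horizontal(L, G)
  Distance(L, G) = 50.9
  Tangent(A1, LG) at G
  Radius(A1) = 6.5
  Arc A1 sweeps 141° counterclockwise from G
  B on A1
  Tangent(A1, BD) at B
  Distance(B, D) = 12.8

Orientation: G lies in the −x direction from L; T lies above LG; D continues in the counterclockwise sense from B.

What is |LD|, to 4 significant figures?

60.05

On A1, G sits at bearing -90° from T; a 141° counterclockwise sweep puts B at bearing 51°, so B = T + 6.5·(cos 51°, sin 51°) = (-46.81, 11.55). Tangency of A1 to BD means the radius TB is perpendicular to BD, so BD runs along (−sin 51°, cos 51°); with |BD| = 12.8, D = (-56.76, 19.61). Then |LD| = |D − L| = 60.05.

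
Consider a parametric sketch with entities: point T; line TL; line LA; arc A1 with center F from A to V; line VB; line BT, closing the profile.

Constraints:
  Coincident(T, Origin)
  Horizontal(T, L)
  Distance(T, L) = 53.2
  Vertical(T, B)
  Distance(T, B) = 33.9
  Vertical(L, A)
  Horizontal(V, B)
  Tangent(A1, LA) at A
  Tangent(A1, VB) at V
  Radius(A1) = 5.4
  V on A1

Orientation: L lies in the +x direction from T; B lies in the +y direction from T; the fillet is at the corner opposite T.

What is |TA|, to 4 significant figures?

60.35

T is at the origin; TL is horizontal with |TL| = 53.2 and L on the +x side, so L = (53.20, 0.000). T and B share the same x with |TB| = 33.9 and B on the +y side, so B = (0.000, 33.90). The virtual corner opposite T is at (53.20, 33.90). Since A1 is tangent to LA there, FA ⟂ LA and tangency of A1 to VB means the radius FV is perpendicular to VB, with radius 5.4, so the center F sits 5.4 in from both sides at F = (47.80, 28.50). That places the tangent points at A = (53.20, 28.50) on LA and V = (47.80, 33.90) on VB. Then |TA| = |A − T| = 60.35.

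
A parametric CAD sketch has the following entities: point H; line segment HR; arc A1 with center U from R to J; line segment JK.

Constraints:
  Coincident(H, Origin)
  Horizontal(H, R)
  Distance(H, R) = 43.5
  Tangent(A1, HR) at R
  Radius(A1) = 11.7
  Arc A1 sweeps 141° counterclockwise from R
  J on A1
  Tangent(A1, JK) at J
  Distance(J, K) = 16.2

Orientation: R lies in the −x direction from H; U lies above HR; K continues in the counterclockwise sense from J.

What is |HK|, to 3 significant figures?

57.7

H is at the origin; H and R share the same y with |HR| = 43.5 and R on the −x side, so R = (-43.5, 0.00). The tangent condition forces UR to be normal to HR, so U = R + (0, 11.7) = (-43.5, 11.7). On A1, R sits at bearing -90° from U; a 141° counterclockwise sweep puts J at bearing 51°, so J = U + 11.7·(cos 51°, sin 51°) = (-36.1, 20.8). Tangency of A1 to JK means the radius UJ is perpendicular to JK, so JK runs along (−sin 51°, cos 51°); with |JK| = 16.2, K = (-48.7, 31.0). Then |HK| = |K − H| = 57.7.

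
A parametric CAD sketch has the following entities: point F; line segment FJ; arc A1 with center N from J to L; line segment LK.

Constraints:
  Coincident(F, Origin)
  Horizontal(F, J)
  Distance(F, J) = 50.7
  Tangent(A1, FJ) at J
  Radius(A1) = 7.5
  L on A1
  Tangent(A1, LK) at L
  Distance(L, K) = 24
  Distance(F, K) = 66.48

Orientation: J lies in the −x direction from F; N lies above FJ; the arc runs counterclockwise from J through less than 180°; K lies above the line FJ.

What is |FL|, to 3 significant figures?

46.2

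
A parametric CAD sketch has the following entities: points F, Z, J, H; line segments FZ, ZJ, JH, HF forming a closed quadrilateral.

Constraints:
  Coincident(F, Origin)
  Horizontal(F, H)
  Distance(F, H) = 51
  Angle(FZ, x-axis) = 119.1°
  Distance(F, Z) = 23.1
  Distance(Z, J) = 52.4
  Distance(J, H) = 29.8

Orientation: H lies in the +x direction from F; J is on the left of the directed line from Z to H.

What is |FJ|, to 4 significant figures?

49.27

Checks: |ZJ| = 52.40 ✓; |JH| = 29.80 ✓.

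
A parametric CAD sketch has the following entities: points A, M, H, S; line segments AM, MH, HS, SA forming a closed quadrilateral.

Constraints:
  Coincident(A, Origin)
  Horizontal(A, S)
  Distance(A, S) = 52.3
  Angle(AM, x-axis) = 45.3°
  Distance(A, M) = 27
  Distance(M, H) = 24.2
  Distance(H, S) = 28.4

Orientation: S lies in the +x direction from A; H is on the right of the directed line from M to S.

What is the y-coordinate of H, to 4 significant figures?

-4.431

Checks: A.y = 0.00, S.y = 0.00 ✓; |MH| = 24.20 ✓; |HS| = 28.40 ✓.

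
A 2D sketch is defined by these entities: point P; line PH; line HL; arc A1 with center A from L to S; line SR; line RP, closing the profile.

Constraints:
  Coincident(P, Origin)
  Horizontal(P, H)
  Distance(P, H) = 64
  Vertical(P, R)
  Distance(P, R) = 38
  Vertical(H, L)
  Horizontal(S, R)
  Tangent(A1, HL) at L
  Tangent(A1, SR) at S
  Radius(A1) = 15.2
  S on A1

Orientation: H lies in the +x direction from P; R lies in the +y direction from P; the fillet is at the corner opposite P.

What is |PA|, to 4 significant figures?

53.86

PR is vertical with |PR| = 38.0 and R on the +y side, so R = (0.000, 38.00). The virtual corner opposite P is at (64.00, 38.00). The tangent condition forces AL to be normal to HL and tangency of A1 to SR means the radius AS is perpendicular to SR, with radius 15.2, so the center A sits 15.2 in from both sides at A = (48.80, 22.80). Then |PA| = |A − P| = 53.86.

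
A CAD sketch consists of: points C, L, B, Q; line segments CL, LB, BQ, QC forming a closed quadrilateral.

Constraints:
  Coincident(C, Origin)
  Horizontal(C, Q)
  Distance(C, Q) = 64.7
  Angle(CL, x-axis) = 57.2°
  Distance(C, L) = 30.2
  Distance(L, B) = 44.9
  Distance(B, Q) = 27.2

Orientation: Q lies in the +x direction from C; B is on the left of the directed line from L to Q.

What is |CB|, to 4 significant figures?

66.91

C is at the origin; C and Q share the same y with |CQ| = 64.7 and Q in +x, so Q = (64.7, 0). CL runs at 57.2° with |CL| = 30.2, so L = (16.36, 25.39). B is determined by |LB| = 44.9 and |BQ| = 27.2 together: it lies at the intersection of circle(L, 44.9) and circle(Q, 27.2). With |LQ| = 54.60, the foot of the radical line on LQ is 38.99 from L and the perpendicular offset is √(44.9² − 38.99²) = 22.27. Taking the left-of-LQ solution: B = (61.23, 26.98).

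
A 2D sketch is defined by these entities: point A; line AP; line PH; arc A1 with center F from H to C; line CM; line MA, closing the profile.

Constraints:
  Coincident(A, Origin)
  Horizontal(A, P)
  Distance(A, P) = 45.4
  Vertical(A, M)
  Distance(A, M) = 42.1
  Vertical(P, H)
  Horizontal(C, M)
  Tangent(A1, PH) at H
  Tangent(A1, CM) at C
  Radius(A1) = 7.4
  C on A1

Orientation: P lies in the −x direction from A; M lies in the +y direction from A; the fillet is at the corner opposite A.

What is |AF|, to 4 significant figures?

51.46

AM is vertical with |AM| = 42.1 and M on the +y side, so M = (0.000, 42.10). The virtual corner opposite A is at (-45.40, 42.10). A1 meets PH tangentially, so FH is at right angles to PH and the tangent condition forces FC to be normal to CM, with radius 7.4, so the center F sits 7.4 in from both sides at F = (-38.00, 34.70). Then |AF| = |F − A| = 51.46.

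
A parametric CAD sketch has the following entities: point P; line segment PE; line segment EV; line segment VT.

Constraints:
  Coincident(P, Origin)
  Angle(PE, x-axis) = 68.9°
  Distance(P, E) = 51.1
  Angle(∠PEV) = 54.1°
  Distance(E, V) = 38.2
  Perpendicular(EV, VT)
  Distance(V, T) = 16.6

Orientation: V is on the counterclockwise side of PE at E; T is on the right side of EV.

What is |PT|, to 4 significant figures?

58.58

∠PEV = 54.1°, so EV runs at 68.9° + (180° − 54.1°) = 194.8° from the x-axis; with |EV| = 38.2, V = E + 38.2·(cos 194.8°, sin 194.8°) = (-18.54, 37.92). The perpendicularity gives VT at right angles to EV; with |VT| = 16.6 on the right of EV, T = V + 16.6·(-0.2554, 0.9668) = (-22.78, 53.97). Then |PT| = |T − P| = 58.58.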